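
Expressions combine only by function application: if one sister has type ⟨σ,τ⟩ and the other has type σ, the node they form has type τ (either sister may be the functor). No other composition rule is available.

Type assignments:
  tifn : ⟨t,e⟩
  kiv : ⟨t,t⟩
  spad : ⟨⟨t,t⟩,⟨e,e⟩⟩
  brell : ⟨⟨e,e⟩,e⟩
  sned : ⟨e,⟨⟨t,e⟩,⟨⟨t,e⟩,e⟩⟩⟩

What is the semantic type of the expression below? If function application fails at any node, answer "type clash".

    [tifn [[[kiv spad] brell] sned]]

⟨⟨t,e⟩,e⟩

[kiv spad]: ⟨⟨t,t⟩,⟨e,e⟩⟩ applied to ⟨t,t⟩ yields ⟨e,e⟩.
[[kiv spad] brell]: ⟨⟨e,e⟩,e⟩ applied to ⟨e,e⟩ yields e.
[[[kiv spad] brell] sned]: ⟨e,⟨⟨t,e⟩,⟨⟨t,e⟩,e⟩⟩⟩ applied to e yields ⟨⟨t,e⟩,⟨⟨t,e⟩,e⟩⟩.
[tifn [[[kiv spad] brell] sned]]: ⟨⟨t,e⟩,⟨⟨t,e⟩,e⟩⟩ applied to ⟨t,e⟩ yields ⟨⟨t,e⟩,e⟩.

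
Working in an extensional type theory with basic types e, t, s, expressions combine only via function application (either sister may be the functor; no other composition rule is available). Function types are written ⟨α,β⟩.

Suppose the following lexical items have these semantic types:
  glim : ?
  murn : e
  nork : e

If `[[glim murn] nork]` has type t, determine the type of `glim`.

[[glim murn] nork] must have type t. The sister nork has type e; that is not a function onto t, so [glim murn] must be the functor, of type ⟨e,t⟩.
[glim murn] must have type ⟨e,t⟩. The sister murn has type e; that is not a function onto ⟨e,t⟩, so glim must be the functor, of type ⟨e,⟨e,t⟩⟩.

⟨e,⟨e,t⟩⟩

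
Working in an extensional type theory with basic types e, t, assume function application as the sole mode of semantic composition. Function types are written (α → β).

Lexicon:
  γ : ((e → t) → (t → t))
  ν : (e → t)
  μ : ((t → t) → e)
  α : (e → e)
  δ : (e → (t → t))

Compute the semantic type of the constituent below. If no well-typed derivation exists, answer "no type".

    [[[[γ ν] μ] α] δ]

[γ ν]: functor γ : ((e → t) → (t → t)), argument ν : (e → t); result (t → t).
[[γ ν] μ]: functor μ : ((t → t) → e), argument [γ ν] : (t → t); result e.
[[[γ ν] μ] α]: functor α : (e → e), argument [[γ ν] μ] : e; result e.
[[[[γ ν] μ] α] δ]: functor δ : (e → (t → t)), argument [[[γ ν] μ] α] : e; result (t → t).

(t → t)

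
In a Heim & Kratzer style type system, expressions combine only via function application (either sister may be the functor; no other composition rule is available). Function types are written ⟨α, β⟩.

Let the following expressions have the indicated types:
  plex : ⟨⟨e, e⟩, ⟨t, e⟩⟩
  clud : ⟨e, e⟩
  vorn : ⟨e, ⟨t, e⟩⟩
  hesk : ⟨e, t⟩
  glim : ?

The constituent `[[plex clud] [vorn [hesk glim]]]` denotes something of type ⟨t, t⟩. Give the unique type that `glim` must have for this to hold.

At [[plex clud] [vorn [hesk glim]]] (required: ⟨t, t⟩): [plex clud] is ⟨t, e⟩, which is not a function with range ⟨t, t⟩; hence [vorn [hesk glim]] is the functor — type ⟨⟨t, e⟩, ⟨t, t⟩⟩.
At [vorn [hesk glim]] (required: ⟨⟨t, e⟩, ⟨t, t⟩⟩): vorn is ⟨e, ⟨t, e⟩⟩, which is not a function with range ⟨⟨t, e⟩, ⟨t, t⟩⟩; hence [hesk glim] is the functor — type ⟨⟨e, ⟨t, e⟩⟩, ⟨⟨t, e⟩, ⟨t, t⟩⟩⟩.
At [hesk glim] (required: ⟨⟨e, ⟨t, e⟩⟩, ⟨⟨t, e⟩, ⟨t, t⟩⟩⟩): hesk is ⟨e, t⟩, which is not a function with range ⟨⟨e, ⟨t, e⟩⟩, ⟨⟨t, e⟩, ⟨t, t⟩⟩⟩; hence glim is the functor — type ⟨⟨e, t⟩, ⟨⟨e, ⟨t, e⟩⟩, ⟨⟨t, e⟩, ⟨t, t⟩⟩⟩⟩.

⟨⟨e, t⟩, ⟨⟨e, ⟨t, e⟩⟩, ⟨⟨t, e⟩, ⟨t, t⟩⟩⟩⟩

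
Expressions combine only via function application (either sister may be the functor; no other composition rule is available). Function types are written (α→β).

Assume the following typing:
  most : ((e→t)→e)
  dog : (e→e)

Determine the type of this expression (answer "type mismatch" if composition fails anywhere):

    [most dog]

type mismatch

At [most dog]: neither ((e→t)→e) nor (e→e) can take the other as argument; the node is ill-typed.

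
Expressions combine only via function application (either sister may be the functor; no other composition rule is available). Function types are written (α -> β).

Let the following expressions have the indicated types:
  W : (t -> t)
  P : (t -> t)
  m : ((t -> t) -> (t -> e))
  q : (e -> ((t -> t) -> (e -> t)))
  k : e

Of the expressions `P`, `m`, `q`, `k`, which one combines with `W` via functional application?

P : (t -> t) — neither side's domain matches the other.
m — combines: m : ((t -> t) -> (t -> e)) takes W : (t -> t) as argument, giving (t -> e).
q : (e -> ((t -> t) -> (e -> t))) — neither side's domain matches the other.
k : e — neither side's domain matches the other.

m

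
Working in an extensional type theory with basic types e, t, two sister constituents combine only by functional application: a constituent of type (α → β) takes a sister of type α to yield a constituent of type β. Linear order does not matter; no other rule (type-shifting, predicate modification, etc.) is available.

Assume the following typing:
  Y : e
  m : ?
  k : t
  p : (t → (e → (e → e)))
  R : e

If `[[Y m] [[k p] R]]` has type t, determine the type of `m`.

(e → ((e → e) → t))

[[Y m] [[k p] R]] must have type t. The sister [[k p] R] has type (e → e); that is not a function onto t, so [Y m] must be the functor, of type ((e → e) → t).
[Y m] must have type ((e → e) → t). The sister Y has type e; that is not a function onto ((e → e) → t), so m must be the functor, of type (e → ((e → e) → t)).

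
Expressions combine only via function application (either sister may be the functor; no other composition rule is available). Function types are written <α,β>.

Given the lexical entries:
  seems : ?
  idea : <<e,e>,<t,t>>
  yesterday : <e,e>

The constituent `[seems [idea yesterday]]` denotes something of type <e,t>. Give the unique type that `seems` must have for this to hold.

<<t,t>,<e,t>>

At [seems [idea yesterday]] (required: <e,t>): [idea yesterday] is <t,t>, which is not a function with range <e,t>; hence seems is the functor — type <<t,t>,<e,t>>.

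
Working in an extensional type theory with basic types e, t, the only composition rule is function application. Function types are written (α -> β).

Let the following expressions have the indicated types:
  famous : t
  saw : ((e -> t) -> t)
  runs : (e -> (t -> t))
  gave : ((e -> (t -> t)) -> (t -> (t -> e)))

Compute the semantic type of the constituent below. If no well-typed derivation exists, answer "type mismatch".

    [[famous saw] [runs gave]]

[famous saw]: t and ((e -> t) -> t) cannot combine by function application — type clash.

type mismatch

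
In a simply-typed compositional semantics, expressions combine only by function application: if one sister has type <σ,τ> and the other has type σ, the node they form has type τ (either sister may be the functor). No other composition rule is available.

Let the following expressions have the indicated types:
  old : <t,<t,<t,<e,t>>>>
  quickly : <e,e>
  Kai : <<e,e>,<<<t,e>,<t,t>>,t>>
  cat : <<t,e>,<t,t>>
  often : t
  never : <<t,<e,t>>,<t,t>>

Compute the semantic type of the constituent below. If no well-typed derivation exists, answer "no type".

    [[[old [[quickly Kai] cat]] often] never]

<t,t>

At [quickly Kai], Kai : <<e,e>,<<<t,e>,<t,t>>,t>> takes quickly : <e,e>, giving <<<t,e>,<t,t>>,t>.
At [[quickly Kai] cat], [quickly Kai] : <<<t,e>,<t,t>>,t> takes cat : <<t,e>,<t,t>>, giving t.
At [old [[quickly Kai] cat]], old : <t,<t,<t,<e,t>>>> takes [[quickly Kai] cat] : t, giving <t,<t,<e,t>>>.
At [[old [[quickly Kai] cat]] often], [old [[quickly Kai] cat]] : <t,<t,<e,t>>> takes often : t, giving <t,<e,t>>.
At [[[old [[quickly Kai] cat]] often] never], never : <<t,<e,t>>,<t,t>> takes [[old [[quickly Kai] cat]] often] : <t,<e,t>>, giving <t,t>.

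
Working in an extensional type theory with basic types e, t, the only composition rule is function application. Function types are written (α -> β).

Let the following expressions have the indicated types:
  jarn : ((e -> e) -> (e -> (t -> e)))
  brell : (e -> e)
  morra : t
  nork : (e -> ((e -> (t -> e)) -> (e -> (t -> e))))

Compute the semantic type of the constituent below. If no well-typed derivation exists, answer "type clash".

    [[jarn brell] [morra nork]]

type clash

At [jarn brell], jarn : ((e -> e) -> (e -> (t -> e))) takes brell : (e -> e), giving (e -> (t -> e)).
At [morra nork]: neither t nor (e -> ((e -> (t -> e)) -> (e -> (t -> e)))) can take the other as argument; the node is ill-typed.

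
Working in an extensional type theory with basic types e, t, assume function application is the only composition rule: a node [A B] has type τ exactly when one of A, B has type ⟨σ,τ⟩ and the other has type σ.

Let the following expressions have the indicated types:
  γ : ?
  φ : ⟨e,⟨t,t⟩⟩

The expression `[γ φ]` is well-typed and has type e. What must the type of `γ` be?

⟨⟨e,⟨t,t⟩⟩,e⟩

[γ φ] must have type e. The sister φ has type ⟨e,⟨t,t⟩⟩; that is not a function onto e, so γ must be the functor, of type ⟨⟨e,⟨t,t⟩⟩,e⟩.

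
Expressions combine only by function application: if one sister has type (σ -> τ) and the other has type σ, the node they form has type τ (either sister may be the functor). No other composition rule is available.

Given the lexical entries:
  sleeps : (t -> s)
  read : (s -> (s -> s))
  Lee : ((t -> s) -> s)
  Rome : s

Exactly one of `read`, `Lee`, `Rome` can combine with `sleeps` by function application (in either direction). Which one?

read : (s -> (s -> s)) — does not combine with sleeps.
Lee — combines: Lee : ((t -> s) -> s) takes sleeps : (t -> s) as argument, giving s.
Rome : s — does not combine with sleeps.

Lee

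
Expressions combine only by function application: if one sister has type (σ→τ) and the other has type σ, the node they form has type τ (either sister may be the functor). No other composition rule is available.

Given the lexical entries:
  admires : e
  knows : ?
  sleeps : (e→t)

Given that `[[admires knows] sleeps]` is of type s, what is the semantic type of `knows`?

For [[admires knows] sleeps] to have type s with sleeps of type (e→t), [admires knows] must be the function: [admires knows] : ((e→t)→s).
For [admires knows] to have type ((e→t)→s) with admires of type e, knows must be the function: knows : (e→((e→t)→s)).

(e→((e→t)→s))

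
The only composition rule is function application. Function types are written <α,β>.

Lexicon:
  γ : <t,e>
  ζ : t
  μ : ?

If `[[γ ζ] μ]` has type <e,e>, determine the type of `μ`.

[[γ ζ] μ] is required to be <e,e>. [γ ζ] : e cannot yield <e,e> as functor, so μ : <e,<e,e>>.

<e,<e,e>>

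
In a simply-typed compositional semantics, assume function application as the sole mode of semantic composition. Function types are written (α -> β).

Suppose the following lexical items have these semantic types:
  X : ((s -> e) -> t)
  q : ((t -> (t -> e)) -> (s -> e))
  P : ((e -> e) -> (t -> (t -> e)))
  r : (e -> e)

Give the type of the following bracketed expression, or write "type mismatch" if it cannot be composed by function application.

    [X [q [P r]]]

t

[P r]: functor P : ((e -> e) -> (t -> (t -> e))), argument r : (e -> e); result (t -> (t -> e)).
[q [P r]]: functor q : ((t -> (t -> e)) -> (s -> e)), argument [P r] : (t -> (t -> e)); result (s -> e).
[X [q [P r]]]: functor X : ((s -> e) -> t), argument [q [P r]] : (s -> e); result t.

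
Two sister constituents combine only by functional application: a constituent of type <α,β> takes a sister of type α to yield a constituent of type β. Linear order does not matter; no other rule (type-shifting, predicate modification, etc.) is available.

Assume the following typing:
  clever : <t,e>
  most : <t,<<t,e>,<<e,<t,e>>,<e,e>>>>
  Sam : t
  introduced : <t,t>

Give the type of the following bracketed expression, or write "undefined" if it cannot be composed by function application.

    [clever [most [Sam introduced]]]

<<e,<t,e>>,<e,e>>

[Sam introduced] — introduced of type <t,t> combines with Sam of type t: type t.
[most [Sam introduced]] — most of type <t,<<t,e>,<<e,<t,e>>,<e,e>>>> combines with [Sam introduced] of type t: type <<t,e>,<<e,<t,e>>,<e,e>>>.
[clever [most [Sam introduced]]] — [most [Sam introduced]] of type <<t,e>,<<e,<t,e>>,<e,e>>> combines with clever of type <t,e>: type <<e,<t,e>>,<e,e>>.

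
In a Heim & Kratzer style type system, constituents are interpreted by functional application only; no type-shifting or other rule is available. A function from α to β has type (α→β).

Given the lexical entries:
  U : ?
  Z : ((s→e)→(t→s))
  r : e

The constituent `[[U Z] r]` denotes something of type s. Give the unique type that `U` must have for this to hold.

(((s→e)→(t→s))→(e→s))

At [[U Z] r] (required: s): r is e, which is not a function with range s; hence [U Z] is the functor — type (e→s).
At [U Z] (required: (e→s)): Z is ((s→e)→(t→s)), which is not a function with range (e→s); hence U is the functor — type (((s→e)→(t→s))→(e→s)).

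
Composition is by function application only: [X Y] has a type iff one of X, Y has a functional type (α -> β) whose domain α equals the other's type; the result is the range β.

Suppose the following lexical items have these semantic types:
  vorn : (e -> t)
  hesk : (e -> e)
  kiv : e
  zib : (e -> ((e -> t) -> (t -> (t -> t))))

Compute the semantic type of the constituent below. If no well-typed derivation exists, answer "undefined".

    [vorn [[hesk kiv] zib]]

(t -> (t -> t))

[hesk kiv] — hesk of type (e -> e) combines with kiv of type e: type e.
[[hesk kiv] zib] — zib of type (e -> ((e -> t) -> (t -> (t -> t)))) combines with [hesk kiv] of type e: type ((e -> t) -> (t -> (t -> t))).
[vorn [[hesk kiv] zib]] — [[hesk kiv] zib] of type ((e -> t) -> (t -> (t -> t))) combines with vorn of type (e -> t): type (t -> (t -> t)).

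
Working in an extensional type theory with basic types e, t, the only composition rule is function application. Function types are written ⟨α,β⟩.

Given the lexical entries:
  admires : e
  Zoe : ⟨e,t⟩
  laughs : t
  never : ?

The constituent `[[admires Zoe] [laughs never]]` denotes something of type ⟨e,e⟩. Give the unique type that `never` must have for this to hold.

[[admires Zoe] [laughs never]] is required to be ⟨e,e⟩. [admires Zoe] : t cannot yield ⟨e,e⟩ as functor, so [laughs never] : ⟨t,⟨e,e⟩⟩.
[laughs never] is required to be ⟨t,⟨e,e⟩⟩. laughs : t cannot yield ⟨t,⟨e,e⟩⟩ as functor, so never : ⟨t,⟨t,⟨e,e⟩⟩⟩.

⟨t,⟨t,⟨e,e⟩⟩⟩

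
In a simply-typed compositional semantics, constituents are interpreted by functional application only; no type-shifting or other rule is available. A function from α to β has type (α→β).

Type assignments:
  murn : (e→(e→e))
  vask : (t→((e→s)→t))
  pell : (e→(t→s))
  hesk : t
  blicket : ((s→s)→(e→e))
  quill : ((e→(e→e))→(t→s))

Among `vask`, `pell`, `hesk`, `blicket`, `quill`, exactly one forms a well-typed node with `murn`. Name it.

quill

vask : (t→((e→s)→t)) — no; murn wants e, and vask wants t.
pell : (e→(t→s)) — no; murn wants e, and pell wants e.
hesk : t — no; murn wants e, and hesk wants nothing (atomic).
blicket : ((s→s)→(e→e)) — no; murn wants e, and blicket wants (s→s).
quill — combines: quill : ((e→(e→e))→(t→s)) takes murn : (e→(e→e)) as argument, giving (t→s).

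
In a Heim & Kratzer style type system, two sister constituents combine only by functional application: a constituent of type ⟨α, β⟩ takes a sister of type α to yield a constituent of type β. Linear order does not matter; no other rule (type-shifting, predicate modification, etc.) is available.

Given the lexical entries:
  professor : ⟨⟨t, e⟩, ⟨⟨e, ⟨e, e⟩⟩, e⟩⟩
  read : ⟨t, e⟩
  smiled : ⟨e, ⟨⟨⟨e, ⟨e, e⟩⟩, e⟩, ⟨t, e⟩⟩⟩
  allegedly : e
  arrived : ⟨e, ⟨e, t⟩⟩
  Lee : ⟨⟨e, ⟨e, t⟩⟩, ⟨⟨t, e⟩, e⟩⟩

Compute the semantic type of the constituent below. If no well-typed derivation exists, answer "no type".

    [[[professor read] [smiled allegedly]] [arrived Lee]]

e

[professor read]: functor professor : ⟨⟨t, e⟩, ⟨⟨e, ⟨e, e⟩⟩, e⟩⟩, argument read : ⟨t, e⟩; result ⟨⟨e, ⟨e, e⟩⟩, e⟩.
[smiled allegedly]: functor smiled : ⟨e, ⟨⟨⟨e, ⟨e, e⟩⟩, e⟩, ⟨t, e⟩⟩⟩, argument allegedly : e; result ⟨⟨⟨e, ⟨e, e⟩⟩, e⟩, ⟨t, e⟩⟩.
[[professor read] [smiled allegedly]]: functor [smiled allegedly] : ⟨⟨⟨e, ⟨e, e⟩⟩, e⟩, ⟨t, e⟩⟩, argument [professor read] : ⟨⟨e, ⟨e, e⟩⟩, e⟩; result ⟨t, e⟩.
[arrived Lee]: functor Lee : ⟨⟨e, ⟨e, t⟩⟩, ⟨⟨t, e⟩, e⟩⟩, argument arrived : ⟨e, ⟨e, t⟩⟩; result ⟨⟨t, e⟩, e⟩.
[[[professor read] [smiled allegedly]] [arrived Lee]]: functor [arrived Lee] : ⟨⟨t, e⟩, e⟩, argument [[professor read] [smiled allegedly]] : ⟨t, e⟩; result e.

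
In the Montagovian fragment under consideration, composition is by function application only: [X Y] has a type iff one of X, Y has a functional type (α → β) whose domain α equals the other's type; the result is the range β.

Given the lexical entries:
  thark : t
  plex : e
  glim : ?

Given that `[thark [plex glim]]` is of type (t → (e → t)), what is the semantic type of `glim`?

At [thark [plex glim]] (required: (t → (e → t))): thark is t, which is not a function with range (t → (e → t)); hence [plex glim] is the functor — type (t → (t → (e → t))).
At [plex glim] (required: (t → (t → (e → t)))): plex is e, which is not a function with range (t → (t → (e → t))); hence glim is the functor — type (e → (t → (t → (e → t)))).

(e → (t → (t → (e → t))))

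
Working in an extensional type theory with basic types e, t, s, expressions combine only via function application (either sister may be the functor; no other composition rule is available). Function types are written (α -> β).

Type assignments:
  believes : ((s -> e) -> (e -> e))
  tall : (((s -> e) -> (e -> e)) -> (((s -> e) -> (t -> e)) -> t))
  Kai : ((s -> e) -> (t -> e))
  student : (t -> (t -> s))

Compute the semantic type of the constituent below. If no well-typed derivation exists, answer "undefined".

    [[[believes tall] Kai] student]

[believes tall]: tall is (((s -> e) -> (e -> e)) -> (((s -> e) -> (t -> e)) -> t)), believes is ((s -> e) -> (e -> e)); result (((s -> e) -> (t -> e)) -> t).
[[believes tall] Kai]: [believes tall] is (((s -> e) -> (t -> e)) -> t), Kai is ((s -> e) -> (t -> e)); result t.
[[[believes tall] Kai] student]: student is (t -> (t -> s)), [[believes tall] Kai] is t; result (t -> s).

(t -> s)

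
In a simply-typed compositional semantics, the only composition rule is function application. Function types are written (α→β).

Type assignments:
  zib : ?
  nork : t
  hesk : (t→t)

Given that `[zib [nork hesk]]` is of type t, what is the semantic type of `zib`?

[zib [nork hesk]] is required to be t. [nork hesk] : t cannot yield t as functor, so zib : (t→t).

(t→t)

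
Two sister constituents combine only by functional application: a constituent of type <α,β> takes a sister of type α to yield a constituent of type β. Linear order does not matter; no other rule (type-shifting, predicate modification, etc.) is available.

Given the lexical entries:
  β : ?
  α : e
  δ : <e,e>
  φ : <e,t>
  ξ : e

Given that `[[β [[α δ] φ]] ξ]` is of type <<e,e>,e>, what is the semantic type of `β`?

<t,<e,<<e,e>,e>>>

[[β [[α δ] φ]] ξ] must have type <<e,e>,e>. The sister ξ has type e; that is not a function onto <<e,e>,e>, so [β [[α δ] φ]] must be the functor, of type <e,<<e,e>,e>>.
[β [[α δ] φ]] must have type <e,<<e,e>,e>>. The sister [[α δ] φ] has type t; that is not a function onto <e,<<e,e>,e>>, so β must be the functor, of type <t,<e,<<e,e>,e>>>.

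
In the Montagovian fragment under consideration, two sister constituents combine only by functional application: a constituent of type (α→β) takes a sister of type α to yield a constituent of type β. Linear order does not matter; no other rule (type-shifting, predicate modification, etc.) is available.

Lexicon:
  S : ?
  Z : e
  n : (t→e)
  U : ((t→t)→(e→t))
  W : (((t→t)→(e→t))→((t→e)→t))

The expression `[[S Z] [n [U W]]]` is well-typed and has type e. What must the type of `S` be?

[[S Z] [n [U W]]] is required to be e. [n [U W]] : t cannot yield e as functor, so [S Z] : (t→e).
[S Z] is required to be (t→e). Z : e cannot yield (t→e) as functor, so S : (e→(t→e)).

(e→(t→e))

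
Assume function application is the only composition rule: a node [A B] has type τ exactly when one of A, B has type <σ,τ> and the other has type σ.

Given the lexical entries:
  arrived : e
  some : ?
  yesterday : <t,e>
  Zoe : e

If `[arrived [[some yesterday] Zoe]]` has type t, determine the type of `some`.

For [arrived [[some yesterday] Zoe]] to have type t with arrived of type e, [[some yesterday] Zoe] must be the function: [[some yesterday] Zoe] : <e,t>.
For [[some yesterday] Zoe] to have type <e,t> with Zoe of type e, [some yesterday] must be the function: [some yesterday] : <e,<e,t>>.
For [some yesterday] to have type <e,<e,t>> with yesterday of type <t,e>, some must be the function: some : <<t,e>,<e,<e,t>>>.

<<t,e>,<e,<e,t>>>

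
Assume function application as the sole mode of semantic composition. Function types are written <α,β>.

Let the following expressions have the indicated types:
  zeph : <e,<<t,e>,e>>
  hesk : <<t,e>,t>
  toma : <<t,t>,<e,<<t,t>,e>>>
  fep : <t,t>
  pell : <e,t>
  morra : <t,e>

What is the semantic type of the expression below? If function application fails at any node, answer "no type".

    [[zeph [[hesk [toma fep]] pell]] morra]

[toma fep]: <<t,t>,<e,<<t,t>,e>>> applied to <t,t> yields <e,<<t,t>,e>>.
[hesk [toma fep]]: <<t,e>,t> and <e,<<t,t>,e>> cannot combine by function application — type clash.

no type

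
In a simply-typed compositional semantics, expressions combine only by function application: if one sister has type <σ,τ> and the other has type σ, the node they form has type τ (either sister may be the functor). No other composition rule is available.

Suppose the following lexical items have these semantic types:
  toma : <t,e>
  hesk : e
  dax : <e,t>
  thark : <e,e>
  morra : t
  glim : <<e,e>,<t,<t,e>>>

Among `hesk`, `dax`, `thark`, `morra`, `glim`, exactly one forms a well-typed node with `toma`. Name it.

hesk : e — no; toma wants t, and hesk wants nothing (atomic).
dax : <e,t> — no; toma wants t, and dax wants e.
thark : <e,e> — no; toma wants t, and thark wants e.
morra — combines: toma : <t,e> takes morra : t as argument, giving e.
glim : <<e,e>,<t,<t,e>>> — no; toma wants t, and glim wants <e,e>.

morra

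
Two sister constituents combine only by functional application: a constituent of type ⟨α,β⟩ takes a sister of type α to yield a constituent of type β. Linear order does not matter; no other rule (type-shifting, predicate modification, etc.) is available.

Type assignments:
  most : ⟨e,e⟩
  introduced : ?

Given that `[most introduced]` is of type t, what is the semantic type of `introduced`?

At [most introduced] (required: t): most is ⟨e,e⟩, which is not a function with range t; hence introduced is the functor — type ⟨⟨e,e⟩,t⟩.

⟨⟨e,e⟩,t⟩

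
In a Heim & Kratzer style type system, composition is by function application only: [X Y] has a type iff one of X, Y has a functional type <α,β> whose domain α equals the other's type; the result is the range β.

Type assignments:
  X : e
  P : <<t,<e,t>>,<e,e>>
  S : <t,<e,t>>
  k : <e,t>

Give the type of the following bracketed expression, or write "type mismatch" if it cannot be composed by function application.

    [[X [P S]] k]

[P S]: <<t,<e,t>>,<e,e>> applied to <t,<e,t>> yields <e,e>.
[X [P S]]: <e,e> applied to e yields e.
[[X [P S]] k]: <e,t> applied to e yields t.

t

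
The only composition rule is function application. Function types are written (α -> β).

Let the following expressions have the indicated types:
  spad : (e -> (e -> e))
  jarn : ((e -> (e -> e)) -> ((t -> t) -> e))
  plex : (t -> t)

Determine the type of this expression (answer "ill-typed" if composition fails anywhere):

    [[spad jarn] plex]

[spad jarn]: functor jarn : ((e -> (e -> e)) -> ((t -> t) -> e)), argument spad : (e -> (e -> e)); result ((t -> t) -> e).
[[spad jarn] plex]: functor [spad jarn] : ((t -> t) -> e), argument plex : (t -> t); result e.

e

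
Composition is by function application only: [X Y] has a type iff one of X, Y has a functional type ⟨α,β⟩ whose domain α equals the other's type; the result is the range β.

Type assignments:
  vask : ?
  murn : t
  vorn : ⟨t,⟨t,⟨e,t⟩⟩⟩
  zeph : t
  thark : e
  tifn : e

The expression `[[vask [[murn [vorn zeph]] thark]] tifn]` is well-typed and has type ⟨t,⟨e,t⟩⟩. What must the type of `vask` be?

For [[vask [[murn [vorn zeph]] thark]] tifn] to have type ⟨t,⟨e,t⟩⟩ with tifn of type e, [vask [[murn [vorn zeph]] thark]] must be the function: [vask [[murn [vorn zeph]] thark]] : ⟨e,⟨t,⟨e,t⟩⟩⟩.
For [vask [[murn [vorn zeph]] thark]] to have type ⟨e,⟨t,⟨e,t⟩⟩⟩ with [[murn [vorn zeph]] thark] of type t, vask must be the function: vask : ⟨t,⟨e,⟨t,⟨e,t⟩⟩⟩⟩.

⟨t,⟨e,⟨t,⟨e,t⟩⟩⟩⟩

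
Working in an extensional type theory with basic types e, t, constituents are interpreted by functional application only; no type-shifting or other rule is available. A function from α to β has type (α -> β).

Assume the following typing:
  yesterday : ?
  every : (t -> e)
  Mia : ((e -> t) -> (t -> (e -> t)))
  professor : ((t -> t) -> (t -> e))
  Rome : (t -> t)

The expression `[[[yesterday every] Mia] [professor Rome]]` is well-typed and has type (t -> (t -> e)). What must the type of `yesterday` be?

[[[yesterday every] Mia] [professor Rome]] must have type (t -> (t -> e)). The sister [professor Rome] has type (t -> e); that is not a function onto (t -> (t -> e)), so [[yesterday every] Mia] must be the functor, of type ((t -> e) -> (t -> (t -> e))).
[[yesterday every] Mia] must have type ((t -> e) -> (t -> (t -> e))). The sister Mia has type ((e -> t) -> (t -> (e -> t))); that is not a function onto ((t -> e) -> (t -> (t -> e))), so [yesterday every] must be the functor, of type (((e -> t) -> (t -> (e -> t))) -> ((t -> e) -> (t -> (t -> e)))).
[yesterday every] must have type (((e -> t) -> (t -> (e -> t))) -> ((t -> e) -> (t -> (t -> e)))). The sister every has type (t -> e); that is not a function onto (((e -> t) -> (t -> (e -> t))) -> ((t -> e) -> (t -> (t -> e)))), so yesterday must be the functor, of type ((t -> e) -> (((e -> t) -> (t -> (e -> t))) -> ((t -> e) -> (t -> (t -> e))))).

((t -> e) -> (((e -> t) -> (t -> (e -> t))) -> ((t -> e) -> (t -> (t -> e)))))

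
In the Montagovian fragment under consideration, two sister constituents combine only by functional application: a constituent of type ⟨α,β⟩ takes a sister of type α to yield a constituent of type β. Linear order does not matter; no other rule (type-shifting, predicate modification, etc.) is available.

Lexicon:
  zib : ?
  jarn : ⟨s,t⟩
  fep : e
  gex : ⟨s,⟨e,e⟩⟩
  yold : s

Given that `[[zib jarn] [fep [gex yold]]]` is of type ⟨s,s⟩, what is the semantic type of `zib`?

⟨⟨s,t⟩,⟨e,⟨s,s⟩⟩⟩

[[zib jarn] [fep [gex yold]]] is required to be ⟨s,s⟩. [fep [gex yold]] : e cannot yield ⟨s,s⟩ as functor, so [zib jarn] : ⟨e,⟨s,s⟩⟩.
[zib jarn] is required to be ⟨e,⟨s,s⟩⟩. jarn : ⟨s,t⟩ cannot yield ⟨e,⟨s,s⟩⟩ as functor, so zib : ⟨⟨s,t⟩,⟨e,⟨s,s⟩⟩⟩.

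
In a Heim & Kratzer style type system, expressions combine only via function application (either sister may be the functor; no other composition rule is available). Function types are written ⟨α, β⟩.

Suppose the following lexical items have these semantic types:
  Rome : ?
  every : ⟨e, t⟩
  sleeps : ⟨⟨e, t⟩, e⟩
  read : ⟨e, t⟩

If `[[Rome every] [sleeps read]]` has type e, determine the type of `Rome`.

⟨⟨e, t⟩, ⟨e, e⟩⟩

For [[Rome every] [sleeps read]] to have type e with [sleeps read] of type e, [Rome every] must be the function: [Rome every] : ⟨e, e⟩.
For [Rome every] to have type ⟨e, e⟩ with every of type ⟨e, t⟩, Rome must be the function: Rome : ⟨⟨e, t⟩, ⟨e, e⟩⟩.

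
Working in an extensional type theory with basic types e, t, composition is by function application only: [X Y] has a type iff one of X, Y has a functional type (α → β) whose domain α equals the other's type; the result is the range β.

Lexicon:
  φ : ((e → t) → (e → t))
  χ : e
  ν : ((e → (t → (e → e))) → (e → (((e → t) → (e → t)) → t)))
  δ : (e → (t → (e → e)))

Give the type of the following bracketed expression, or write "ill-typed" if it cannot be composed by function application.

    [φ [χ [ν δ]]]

t

At [ν δ], ν : ((e → (t → (e → e))) → (e → (((e → t) → (e → t)) → t))) takes δ : (e → (t → (e → e))), giving (e → (((e → t) → (e → t)) → t)).
At [χ [ν δ]], [ν δ] : (e → (((e → t) → (e → t)) → t)) takes χ : e, giving (((e → t) → (e → t)) → t).
At [φ [χ [ν δ]]], [χ [ν δ]] : (((e → t) → (e → t)) → t) takes φ : ((e → t) → (e → t)), giving t.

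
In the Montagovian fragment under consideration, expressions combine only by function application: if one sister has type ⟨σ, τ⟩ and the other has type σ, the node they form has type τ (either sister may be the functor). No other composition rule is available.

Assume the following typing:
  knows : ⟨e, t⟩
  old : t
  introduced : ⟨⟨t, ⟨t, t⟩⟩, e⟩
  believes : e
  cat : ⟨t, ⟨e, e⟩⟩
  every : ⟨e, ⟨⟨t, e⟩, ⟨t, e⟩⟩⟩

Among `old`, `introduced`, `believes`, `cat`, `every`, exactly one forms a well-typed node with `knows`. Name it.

believes

old : t — neither side's domain matches the other.
introduced : ⟨⟨t, ⟨t, t⟩⟩, e⟩ — neither side's domain matches the other.
believes — combines: knows : ⟨e, t⟩ takes believes : e as argument, giving t.
cat : ⟨t, ⟨e, e⟩⟩ — neither side's domain matches the other.
every : ⟨e, ⟨⟨t, e⟩, ⟨t, e⟩⟩⟩ — neither side's domain matches the other.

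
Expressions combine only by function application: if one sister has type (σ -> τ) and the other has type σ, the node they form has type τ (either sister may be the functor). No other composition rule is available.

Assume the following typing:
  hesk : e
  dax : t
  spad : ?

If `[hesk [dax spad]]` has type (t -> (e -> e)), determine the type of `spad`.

(t -> (e -> (t -> (e -> e))))

[hesk [dax spad]] must have type (t -> (e -> e)). The sister hesk has type e; that is not a function onto (t -> (e -> e)), so [dax spad] must be the functor, of type (e -> (t -> (e -> e))).
[dax spad] must have type (e -> (t -> (e -> e))). The sister dax has type t; that is not a function onto (e -> (t -> (e -> e))), so spad must be the functor, of type (t -> (e -> (t -> (e -> e)))).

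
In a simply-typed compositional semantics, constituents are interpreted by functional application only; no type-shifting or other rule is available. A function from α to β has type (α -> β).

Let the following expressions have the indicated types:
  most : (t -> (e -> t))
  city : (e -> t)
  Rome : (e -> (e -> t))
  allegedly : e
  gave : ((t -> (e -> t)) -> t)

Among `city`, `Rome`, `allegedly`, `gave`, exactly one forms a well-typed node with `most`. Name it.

city : (e -> t) — neither side's domain matches the other.
Rome : (e -> (e -> t)) — neither side's domain matches the other.
allegedly : e — neither side's domain matches the other.
gave — combines: gave : ((t -> (e -> t)) -> t) takes most : (t -> (e -> t)) as argument, giving t.

gave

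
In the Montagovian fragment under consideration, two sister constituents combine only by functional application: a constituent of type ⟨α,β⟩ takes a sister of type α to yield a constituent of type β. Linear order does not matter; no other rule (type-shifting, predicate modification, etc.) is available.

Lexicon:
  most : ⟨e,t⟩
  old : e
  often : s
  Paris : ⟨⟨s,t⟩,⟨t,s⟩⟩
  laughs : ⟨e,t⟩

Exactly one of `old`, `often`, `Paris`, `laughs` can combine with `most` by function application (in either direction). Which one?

old

old — combines: most : ⟨e,t⟩ takes old : e as argument, giving t.
often : s — does not combine with most.
Paris : ⟨⟨s,t⟩,⟨t,s⟩⟩ — does not combine with most.
laughs : ⟨e,t⟩ — does not combine with most.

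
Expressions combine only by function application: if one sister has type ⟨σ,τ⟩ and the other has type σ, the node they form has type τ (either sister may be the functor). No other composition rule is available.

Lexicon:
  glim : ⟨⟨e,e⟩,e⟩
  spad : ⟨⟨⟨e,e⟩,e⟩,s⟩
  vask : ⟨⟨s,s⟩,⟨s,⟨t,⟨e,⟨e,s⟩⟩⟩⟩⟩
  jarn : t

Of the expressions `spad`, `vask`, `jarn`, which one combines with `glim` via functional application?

spad — combines: spad : ⟨⟨⟨e,e⟩,e⟩,s⟩ takes glim : ⟨⟨e,e⟩,e⟩ as argument, giving s.
vask : ⟨⟨s,s⟩,⟨s,⟨t,⟨e,⟨e,s⟩⟩⟩⟩⟩ — no; glim wants ⟨e,e⟩, and vask wants ⟨s,s⟩.
jarn : t — no; glim wants ⟨e,e⟩, and jarn wants nothing (atomic).

spad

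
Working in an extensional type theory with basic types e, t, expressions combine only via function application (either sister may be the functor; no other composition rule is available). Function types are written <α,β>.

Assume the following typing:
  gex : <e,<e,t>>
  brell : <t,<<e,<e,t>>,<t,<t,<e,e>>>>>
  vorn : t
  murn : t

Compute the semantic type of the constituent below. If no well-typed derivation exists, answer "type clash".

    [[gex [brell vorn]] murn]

[brell vorn]: <t,<<e,<e,t>>,<t,<t,<e,e>>>>> applied to t yields <<e,<e,t>>,<t,<t,<e,e>>>>.
[gex [brell vorn]]: <<e,<e,t>>,<t,<t,<e,e>>>> applied to <e,<e,t>> yields <t,<t,<e,e>>>.
[[gex [brell vorn]] murn]: <t,<t,<e,e>>> applied to t yields <t,<e,e>>.

<t,<e,e>>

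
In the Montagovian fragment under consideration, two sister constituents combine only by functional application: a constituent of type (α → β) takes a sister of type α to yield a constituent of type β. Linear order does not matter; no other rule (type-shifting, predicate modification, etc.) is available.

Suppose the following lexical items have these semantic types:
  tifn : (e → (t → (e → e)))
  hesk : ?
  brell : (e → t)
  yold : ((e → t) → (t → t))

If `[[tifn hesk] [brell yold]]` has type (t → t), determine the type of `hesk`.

[[tifn hesk] [brell yold]] is required to be (t → t). [brell yold] : (t → t) cannot yield (t → t) as functor, so [tifn hesk] : ((t → t) → (t → t)).
[tifn hesk] is required to be ((t → t) → (t → t)). tifn : (e → (t → (e → e))) cannot yield ((t → t) → (t → t)) as functor, so hesk : ((e → (t → (e → e))) → ((t → t) → (t → t))).

((e → (t → (e → e))) → ((t → t) → (t → t)))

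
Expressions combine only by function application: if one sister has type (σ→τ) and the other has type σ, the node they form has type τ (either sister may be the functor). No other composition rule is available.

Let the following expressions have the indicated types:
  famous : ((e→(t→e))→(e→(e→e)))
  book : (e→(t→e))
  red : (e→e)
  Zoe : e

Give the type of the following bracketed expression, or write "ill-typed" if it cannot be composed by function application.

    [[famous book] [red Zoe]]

[famous book]: famous is ((e→(t→e))→(e→(e→e))), book is (e→(t→e)); result (e→(e→e)).
[red Zoe]: red is (e→e), Zoe is e; result e.
[[famous book] [red Zoe]]: [famous book] is (e→(e→e)), [red Zoe] is e; result (e→e).

(e→e)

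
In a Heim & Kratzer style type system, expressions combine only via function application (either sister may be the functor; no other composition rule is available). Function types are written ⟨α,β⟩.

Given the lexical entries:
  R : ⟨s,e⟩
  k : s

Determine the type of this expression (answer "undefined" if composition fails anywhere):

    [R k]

e

[R k]: ⟨s,e⟩ applied to s yields e.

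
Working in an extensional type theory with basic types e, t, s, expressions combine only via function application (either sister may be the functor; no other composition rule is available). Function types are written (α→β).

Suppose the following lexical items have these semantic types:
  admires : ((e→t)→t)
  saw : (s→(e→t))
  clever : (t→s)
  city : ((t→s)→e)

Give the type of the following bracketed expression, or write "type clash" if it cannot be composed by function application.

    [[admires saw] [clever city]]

[admires saw]: ((e→t)→t) and (s→(e→t)) cannot combine by function application — type clash.

type clash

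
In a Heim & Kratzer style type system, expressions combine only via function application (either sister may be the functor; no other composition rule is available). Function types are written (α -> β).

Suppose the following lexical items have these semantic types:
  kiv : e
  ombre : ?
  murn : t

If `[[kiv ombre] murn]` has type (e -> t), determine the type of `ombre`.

(e -> (t -> (e -> t)))

At [[kiv ombre] murn] (required: (e -> t)): murn is t, which is not a function with range (e -> t); hence [kiv ombre] is the functor — type (t -> (e -> t)).
At [kiv ombre] (required: (t -> (e -> t))): kiv is e, which is not a function with range (t -> (e -> t)); hence ombre is the functor — type (e -> (t -> (e -> t))).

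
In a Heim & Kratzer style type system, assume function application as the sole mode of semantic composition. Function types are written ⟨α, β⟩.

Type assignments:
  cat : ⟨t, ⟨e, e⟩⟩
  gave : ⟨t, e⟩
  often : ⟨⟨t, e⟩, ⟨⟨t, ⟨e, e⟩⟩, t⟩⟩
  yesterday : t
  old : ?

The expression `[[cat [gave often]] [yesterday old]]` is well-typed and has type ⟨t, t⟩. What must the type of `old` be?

[[cat [gave often]] [yesterday old]] is required to be ⟨t, t⟩. [cat [gave often]] : t cannot yield ⟨t, t⟩ as functor, so [yesterday old] : ⟨t, ⟨t, t⟩⟩.
[yesterday old] is required to be ⟨t, ⟨t, t⟩⟩. yesterday : t cannot yield ⟨t, ⟨t, t⟩⟩ as functor, so old : ⟨t, ⟨t, ⟨t, t⟩⟩⟩.

⟨t, ⟨t, ⟨t, t⟩⟩⟩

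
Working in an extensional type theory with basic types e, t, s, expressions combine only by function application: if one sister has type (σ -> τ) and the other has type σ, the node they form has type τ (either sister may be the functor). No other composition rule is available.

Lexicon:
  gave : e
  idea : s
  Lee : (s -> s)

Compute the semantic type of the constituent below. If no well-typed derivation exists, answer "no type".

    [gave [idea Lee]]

At [idea Lee], Lee : (s -> s) takes idea : s, giving s.
[gave [idea Lee]]: e with s — neither is a function whose domain matches the other; composition fails here.

no type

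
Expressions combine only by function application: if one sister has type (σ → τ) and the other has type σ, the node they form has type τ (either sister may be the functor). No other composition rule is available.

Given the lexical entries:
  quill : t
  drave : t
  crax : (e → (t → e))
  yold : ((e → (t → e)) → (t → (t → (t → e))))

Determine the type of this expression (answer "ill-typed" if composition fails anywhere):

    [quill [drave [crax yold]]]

[crax yold]: functor yold : ((e → (t → e)) → (t → (t → (t → e)))), argument crax : (e → (t → e)); result (t → (t → (t → e))).
[drave [crax yold]]: functor [crax yold] : (t → (t → (t → e))), argument drave : t; result (t → (t → e)).
[quill [drave [crax yold]]]: functor [drave [crax yold]] : (t → (t → e)), argument quill : t; result (t → e).

(t → e)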